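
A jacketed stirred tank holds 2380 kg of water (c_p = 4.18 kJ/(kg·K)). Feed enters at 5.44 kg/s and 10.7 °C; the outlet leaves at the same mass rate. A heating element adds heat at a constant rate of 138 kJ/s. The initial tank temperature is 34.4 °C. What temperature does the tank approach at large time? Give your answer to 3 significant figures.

16.8 °C

Unsteady energy balance on the tank contents: M c_p dT/dt = ṁ c_p (T_in − T) + 138.
At steady state dT/dt = 0 ⇒ T_ss = T_in + Q̇/(ṁ c_p) = 10.7 + 138/(5.44·4.18) = 16.769 °C.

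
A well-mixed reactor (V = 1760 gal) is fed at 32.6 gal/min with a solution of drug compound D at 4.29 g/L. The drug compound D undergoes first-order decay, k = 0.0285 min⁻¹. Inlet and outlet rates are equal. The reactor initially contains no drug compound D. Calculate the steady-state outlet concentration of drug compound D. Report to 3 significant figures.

1.69 g/L

V dC/dt = Q(C_in − C) − k V C.
Steady state (dC/dt = 0): C_ss = Q C_in/(Q + kV) = C_in/(1 + kV/Q).
C_ss = 32.6·4.29/(32.6 + 0.0285·1760) = 139.85/82.760 = 1.6899 g/L.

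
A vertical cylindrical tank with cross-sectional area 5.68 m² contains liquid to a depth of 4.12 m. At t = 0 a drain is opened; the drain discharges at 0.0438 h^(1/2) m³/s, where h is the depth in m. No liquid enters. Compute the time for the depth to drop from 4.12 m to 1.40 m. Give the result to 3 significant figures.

With no inflow, A dh/dt = −0.0438 √h.
This is separable: 2 d(√h)/dt = −0.0438/A, so √h = √h₀ − (0.0438/(2A)) t.
t = 2A(√h₀ − √h)/0.0438 = 2·5.68·(√4.12 − √1.40)/0.0438
  = 11.360 × (2.0298 − 1.1832) / 0.0438 = 219.57 s.

220 s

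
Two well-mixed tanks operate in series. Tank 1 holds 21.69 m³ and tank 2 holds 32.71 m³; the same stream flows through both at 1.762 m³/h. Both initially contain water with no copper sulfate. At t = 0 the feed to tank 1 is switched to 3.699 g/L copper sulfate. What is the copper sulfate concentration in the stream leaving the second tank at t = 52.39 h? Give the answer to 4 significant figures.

3.149 g/L

Time constants: τᵢ = Vᵢ/Q for each well-mixed tank.
τ₁ = 21.69/1.762 = 12.3099 h; τ₂ = 32.71/1.762 = 18.5641 h.
Solving the cascade with C₁(0)=C₂(0)=0 gives C₂(t) = C_in[1 − (τ₁ e^(−t/τ₁) − τ₂ e^(−t/τ₂))/(τ₁ − τ₂)].
At t = 52.39: e^(−t/τ₁) = 0.0141799, e^(−t/τ₂) = 0.0594804.
C₂ = 3.699·[1 − (12.3099·0.0141799 − 18.5641·0.0594804)/(-6.25426)] = 3.699·0.851357 = 3.14917 g/L.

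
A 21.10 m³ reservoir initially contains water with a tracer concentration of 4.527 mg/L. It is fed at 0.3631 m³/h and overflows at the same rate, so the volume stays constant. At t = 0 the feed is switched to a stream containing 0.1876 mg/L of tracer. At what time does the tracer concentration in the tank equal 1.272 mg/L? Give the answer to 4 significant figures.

80.58 h

Species balance: V dC/dt = Q(C_in − C) ⇒ τ = V/Q = 58.1107 h.
C(t) = C_in + (C₀ − C_in) e^(−t/τ). Set C = 1.272 and solve for t:
e^(−t/τ) = (C − C_in)/(C₀ − C_in) = (1.272 − 0.1876)/(4.527 − 0.1876) = 0.249896
t = −τ ln(…) = 58.1107 × 1.38671 = 80.5827 h.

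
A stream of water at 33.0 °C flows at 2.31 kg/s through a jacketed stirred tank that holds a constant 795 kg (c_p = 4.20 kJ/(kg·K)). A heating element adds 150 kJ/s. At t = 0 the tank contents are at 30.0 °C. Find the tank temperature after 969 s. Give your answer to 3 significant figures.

M c_p dT/dt = ṁ c_p (T_in − T) + Q̇.
τ = M/ṁ = 344.16 s; T_ss = T_in + Q̇/(ṁ c_p) = 33.0 + 150/(2.31·4.20) = 48.461 °C.
This is linear first-order; T(t) = T_ss + (T₀ − T_ss) e^(−t/τ).
T(969) = 48.461 + (-18.461)·e^(−969/344.16) = 48.461 + (-18.461)·0.059870 = 47.355 °C.

47.4 °C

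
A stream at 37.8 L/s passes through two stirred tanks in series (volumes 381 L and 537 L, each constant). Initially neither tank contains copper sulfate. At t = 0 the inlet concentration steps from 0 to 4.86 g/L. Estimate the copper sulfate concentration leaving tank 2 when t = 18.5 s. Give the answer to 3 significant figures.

Time constants: τᵢ = Vᵢ/Q for each well-mixed tank.
τ₁ = 381/37.8 = 10.079 s; τ₂ = 537/37.8 = 14.206 s.
Tank 1: C₁ = C_in(1 − e^(−t/τ₁)). Tank 2 (τ₁ ≠ τ₂): C₂ = C_in[1 − (τ₁ e^(−t/τ₁) − τ₂ e^(−t/τ₂))/(τ₁ − τ₂)].
At t = 18.5: e^(−t/τ₁) = 0.15954, e^(−t/τ₂) = 0.27192.
C₂ = 4.86·[1 − (10.079·0.15954 − 14.206·0.27192)/(-4.1270)] = 4.86·0.45361 = 2.2046 g/L.

2.20 g/L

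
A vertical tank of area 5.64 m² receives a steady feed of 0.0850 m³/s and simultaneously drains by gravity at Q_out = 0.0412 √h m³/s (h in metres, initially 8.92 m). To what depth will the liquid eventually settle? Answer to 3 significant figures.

4.26 m

Mass balance (ρ constant): A dh/dt = Q_in − 0.0412 √h. At steady state dh/dt = 0:
Q_in = 0.0412 √h_ss ⇒ √h_ss = 0.0850/0.0412 = 2.0631.
h_ss = 2.0631² = 4.2564 m. (Since h₀ = 8.92 m > h_ss, the level will fall toward this value.)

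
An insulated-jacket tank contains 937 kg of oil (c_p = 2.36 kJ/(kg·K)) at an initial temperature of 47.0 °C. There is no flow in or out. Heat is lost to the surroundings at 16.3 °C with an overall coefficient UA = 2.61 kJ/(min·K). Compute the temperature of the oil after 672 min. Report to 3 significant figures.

Lumped-capacitance energy balance: M c_p dT/dt = UA(T_amb − T).
dT/dt = (T_ss − T)/τ with T_ss = T_amb = 16.300 °C, τ = M c_p/UA = 937·2.36/2.61 = 847.25 min.
Integrating: T(t) = T_ss + (T₀ − T_ss) e^(−t/τ).
T(672) = 16.300 + (30.700)·0.45242 = 30.189 °C.

30.2 °C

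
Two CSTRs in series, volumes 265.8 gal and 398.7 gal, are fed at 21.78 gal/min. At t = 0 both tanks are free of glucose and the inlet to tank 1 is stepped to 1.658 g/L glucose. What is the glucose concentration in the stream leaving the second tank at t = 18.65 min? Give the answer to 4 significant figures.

Time constants: τᵢ = Vᵢ/Q for each well-mixed tank.
τ₁ = 265.8/21.78 = 12.2039 min; τ₂ = 398.7/21.78 = 18.3058 min.
Tank 1: C₁ = C_in(1 − e^(−t/τ₁)). Tank 2 (τ₁ ≠ τ₂): C₂ = C_in[1 − (τ₁ e^(−t/τ₁) − τ₂ e^(−t/τ₂))/(τ₁ − τ₂)].
At t = 18.65: e^(−t/τ₁) = 0.216925, e^(−t/τ₂) = 0.361027.
C₂ = 1.658·[1 − (12.2039·0.216925 − 18.3058·0.361027)/(-6.10193)] = 1.658·0.350769 = 0.581576 g/L.

0.5816 g/L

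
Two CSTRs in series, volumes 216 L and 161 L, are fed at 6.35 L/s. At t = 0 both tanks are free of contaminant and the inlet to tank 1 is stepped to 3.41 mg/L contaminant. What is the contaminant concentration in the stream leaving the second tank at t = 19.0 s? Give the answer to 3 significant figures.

Each tank obeys Vᵢ dCᵢ/dt = Q(Cᵢ₋₁ − Cᵢ), so τᵢ = Vᵢ/Q.
τ₁ = 216/6.35 = 34.016 s; τ₂ = 161/6.35 = 25.354 s.
Tank 1: C₁ = C_in(1 − e^(−t/τ₁)). Tank 2 (τ₁ ≠ τ₂): C₂ = C_in[1 − (τ₁ e^(−t/τ₁) − τ₂ e^(−t/τ₂))/(τ₁ − τ₂)].
At t = 19.0: e^(−t/τ₁) = 0.57203, e^(−t/τ₂) = 0.47266.
C₂ = 3.41·[1 − (34.016·0.57203 − 25.354·0.47266)/(8.6614)] = 3.41·0.13709 = 0.46747 mg/L.

0.467 mg/L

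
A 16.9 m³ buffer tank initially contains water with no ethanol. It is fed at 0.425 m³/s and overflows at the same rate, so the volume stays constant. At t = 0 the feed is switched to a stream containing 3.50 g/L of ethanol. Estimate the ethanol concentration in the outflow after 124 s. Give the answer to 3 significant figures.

3.35 g/L

Accumulation = in − out for the solute gives V dC/dt = Q(C_in − C).
So dC/dt = (C_in − C)/τ with τ = V/Q = 16.9/0.425 = 39.765 s.
This is linear first-order; C(t) = C_in + (C₀ − C_in) e^(−t/τ).
C(124) = 3.50 + (0 − 3.50)·e^(−124/39.765) = 3.50 + (-3.5000)·0.044230 = 3.3452 g/L.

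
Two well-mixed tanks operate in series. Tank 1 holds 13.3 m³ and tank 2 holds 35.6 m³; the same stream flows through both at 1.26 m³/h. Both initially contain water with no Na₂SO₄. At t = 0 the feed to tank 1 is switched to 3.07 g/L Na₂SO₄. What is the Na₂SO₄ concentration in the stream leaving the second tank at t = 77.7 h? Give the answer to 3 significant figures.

Time constants: τᵢ = Vᵢ/Q for each well-mixed tank.
τ₁ = 13.3/1.26 = 10.556 h; τ₂ = 35.6/1.26 = 28.254 h.
Solving the cascade with C₁(0)=C₂(0)=0 gives C₂(t) = C_in[1 − (τ₁ e^(−t/τ₁) − τ₂ e^(−t/τ₂))/(τ₁ − τ₂)].
At t = 77.7: e^(−t/τ₁) = 0.00063553, e^(−t/τ₂) = 0.063924.
C₂ = 3.07·[1 − (10.556·0.00063553 − 28.254·0.063924)/(-17.698)] = 3.07·0.89833 = 2.7579 g/L.

2.76 g/L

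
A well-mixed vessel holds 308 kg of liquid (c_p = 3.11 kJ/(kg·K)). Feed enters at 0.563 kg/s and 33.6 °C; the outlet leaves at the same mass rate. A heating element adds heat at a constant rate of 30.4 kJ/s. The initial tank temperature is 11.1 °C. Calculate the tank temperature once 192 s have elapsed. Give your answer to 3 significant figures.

M c_p dT/dt = ṁ c_p (T_in − T) + Q̇.
τ = M/ṁ = 547.07 s; T_ss = T_in + Q̇/(ṁ c_p) = 33.6 + 30.4/(0.563·3.11) = 50.962 °C.
This is linear first-order; T(t) = T_ss + (T₀ − T_ss) e^(−t/τ).
T(192) = 50.962 + (-39.862)·e^(−192/547.07) = 50.962 + (-39.862)·0.70401 = 22.899 °C.

22.9 °C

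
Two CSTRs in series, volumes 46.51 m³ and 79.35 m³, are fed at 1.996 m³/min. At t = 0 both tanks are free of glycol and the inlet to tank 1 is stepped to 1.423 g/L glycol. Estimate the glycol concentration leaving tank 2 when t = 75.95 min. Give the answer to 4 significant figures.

0.9915 g/L

Species balance on tank i: dCᵢ/dt = (Cᵢ₋₁ − Cᵢ)/τᵢ with τᵢ = Vᵢ/Q.
τ₁ = 46.51/1.996 = 23.3016 min; τ₂ = 79.35/1.996 = 39.7545 min.
Solving the cascade with C₁(0)=C₂(0)=0 gives C₂(t) = C_in[1 − (τ₁ e^(−t/τ₁) − τ₂ e^(−t/τ₂))/(τ₁ − τ₂)].
At t = 75.95: e^(−t/τ₁) = 0.0384102, e^(−t/τ₂) = 0.148010.
C₂ = 1.423·[1 − (23.3016·0.0384102 − 39.7545·0.148010)/(-16.4529)] = 1.423·0.696768 = 0.991501 g/L.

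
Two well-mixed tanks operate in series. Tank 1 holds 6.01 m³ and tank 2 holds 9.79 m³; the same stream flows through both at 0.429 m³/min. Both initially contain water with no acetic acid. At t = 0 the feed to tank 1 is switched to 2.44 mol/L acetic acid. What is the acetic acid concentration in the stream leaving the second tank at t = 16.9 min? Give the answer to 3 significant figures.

0.588 mol/L

Species balance on tank i: dCᵢ/dt = (Cᵢ₋₁ − Cᵢ)/τᵢ with τᵢ = Vᵢ/Q.
τ₁ = 6.01/0.429 = 14.009 min; τ₂ = 9.79/0.429 = 22.821 min.
Tank 1: C₁ = C_in(1 − e^(−t/τ₁)). Tank 2 (τ₁ ≠ τ₂): C₂ = C_in[1 − (τ₁ e^(−t/τ₁) − τ₂ e^(−t/τ₂))/(τ₁ − τ₂)].
At t = 16.9: e^(−t/τ₁) = 0.29929, e^(−t/τ₂) = 0.47685.
C₂ = 2.44·[1 − (14.009·0.29929 − 22.821·0.47685)/(-8.8112)] = 2.44·0.24085 = 0.58768 mol/L.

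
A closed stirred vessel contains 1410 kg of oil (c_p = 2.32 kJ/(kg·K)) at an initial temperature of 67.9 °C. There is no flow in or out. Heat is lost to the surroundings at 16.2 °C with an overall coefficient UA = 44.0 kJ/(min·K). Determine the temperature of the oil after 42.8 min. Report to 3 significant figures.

Lumped-capacitance energy balance: M c_p dT/dt = UA(T_amb − T).
dT/dt = (T_ss − T)/τ with T_ss = T_amb = 16.200 °C, τ = M c_p/UA = 1410·2.32/44.0 = 74.345 min.
T approaches T_ss exponentially: T(t) = T_ss + (T₀ − T_ss) e^(−t/τ).
T(42.8) = 16.200 + (51.700)·0.56232 = 45.272 °C.

45.3 °C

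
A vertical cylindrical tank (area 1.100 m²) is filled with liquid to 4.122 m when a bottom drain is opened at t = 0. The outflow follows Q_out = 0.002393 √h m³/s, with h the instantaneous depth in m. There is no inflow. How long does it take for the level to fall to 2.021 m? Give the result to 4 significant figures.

Mass balance (ρ constant): A dh/dt = −0.002393 √h.
∫ h^(−1/2) dh = −(0.002393/A) ∫ dt, giving 2√h = 2√h₀ − (0.002393/A) t.
t = 2A(√h₀ − √h)/0.002393 = 2·1.100·(√4.122 − √2.021)/0.002393
  = 2.20000 × (2.03027 − 1.42162) / 0.002393 = 559.563 s.

559.6 s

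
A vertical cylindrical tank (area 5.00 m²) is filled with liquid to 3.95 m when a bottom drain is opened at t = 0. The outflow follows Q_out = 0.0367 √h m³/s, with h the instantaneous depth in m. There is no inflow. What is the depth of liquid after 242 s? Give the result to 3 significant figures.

1.21 m

A dh/dt = −Q_out = −0.0367 √h.
Separate and integrate: 2(√h − √h₀) = −(0.0367/A) t.
√h = √3.95 − 0.0367·242/(2·5.00) = 1.9875 − 0.88814 = 1.0993.
h = 1.0993² = 1.2085 m.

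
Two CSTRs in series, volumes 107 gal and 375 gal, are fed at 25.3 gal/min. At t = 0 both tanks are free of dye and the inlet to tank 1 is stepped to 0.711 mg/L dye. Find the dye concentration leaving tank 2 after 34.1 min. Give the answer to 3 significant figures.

Species balance on tank i: dCᵢ/dt = (Cᵢ₋₁ − Cᵢ)/τᵢ with τᵢ = Vᵢ/Q.
τ₁ = 107/25.3 = 4.2292 min; τ₂ = 375/25.3 = 14.822 min.
Solving the cascade with C₁(0)=C₂(0)=0 gives C₂(t) = C_in[1 − (τ₁ e^(−t/τ₁) − τ₂ e^(−t/τ₂))/(τ₁ − τ₂)].
At t = 34.1: e^(−t/τ₁) = 0.00031501, e^(−t/τ₂) = 0.10020.
C₂ = 0.711·[1 − (4.2292·0.00031501 − 14.822·0.10020)/(-10.593)] = 0.711·0.85992 = 0.61141 mg/L.

0.611 mg/L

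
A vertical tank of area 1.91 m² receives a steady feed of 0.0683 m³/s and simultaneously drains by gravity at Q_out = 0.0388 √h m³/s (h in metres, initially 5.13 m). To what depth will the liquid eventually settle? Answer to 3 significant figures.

Volume balance on the tank: A dh/dt = Q_in − 0.0388 √h. At steady state dh/dt = 0:
Q_in = 0.0388 √h_ss ⇒ √h_ss = 0.0683/0.0388 = 1.7603.
h_ss = 1.7603² = 3.0987 m. (Since h₀ = 5.13 m > h_ss, the level will fall toward this value.)

3.10 m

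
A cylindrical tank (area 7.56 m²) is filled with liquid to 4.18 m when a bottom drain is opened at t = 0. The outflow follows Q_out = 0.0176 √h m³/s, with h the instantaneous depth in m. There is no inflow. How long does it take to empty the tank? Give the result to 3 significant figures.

With no inflow, A dh/dt = −0.0176 √h.
Separate and integrate: 2(√h − √h₀) = −(0.0176/A) t.
Set h = 0: 2√h₀ = (0.0176/A) t_empty ⇒ t_empty = 2A√h₀/0.0176.
t_empty = 2·7.56·√4.18/0.0176 = 15.120·2.0445/0.0176 = 1756.4 s.

1760 s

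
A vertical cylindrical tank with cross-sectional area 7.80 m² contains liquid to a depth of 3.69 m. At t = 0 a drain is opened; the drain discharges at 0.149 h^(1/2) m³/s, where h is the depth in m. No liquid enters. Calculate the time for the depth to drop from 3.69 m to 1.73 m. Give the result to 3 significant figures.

63.4 s

Volume balance on the tank: A dh/dt = −0.149 √h.
This is separable: 2 d(√h)/dt = −0.149/A, so √h = √h₀ − (0.149/(2A)) t.
t = 2A(√h₀ − √h)/0.149 = 2·7.80·(√3.69 − √1.73)/0.149
  = 15.600 × (1.9209 − 1.3153) / 0.149 = 63.410 s.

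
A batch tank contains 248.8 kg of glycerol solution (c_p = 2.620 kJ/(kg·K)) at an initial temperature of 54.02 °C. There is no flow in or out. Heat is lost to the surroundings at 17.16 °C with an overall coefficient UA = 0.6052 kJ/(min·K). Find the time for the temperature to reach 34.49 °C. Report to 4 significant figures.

Energy balance: M c_p dT/dt = −UA(T − T_amb).
τ = M c_p/UA = 1077.09 min; T_ss = T_amb = 17.1600 °C.
T(t) = T_ss + (T₀ − T_ss)e^(−t/τ); set T = 34.49:
t = −τ ln[(T − T_ss)/(T₀ − T_ss)] = −1077.09 · ln(0.470157) = 812.868 min.

812.9 min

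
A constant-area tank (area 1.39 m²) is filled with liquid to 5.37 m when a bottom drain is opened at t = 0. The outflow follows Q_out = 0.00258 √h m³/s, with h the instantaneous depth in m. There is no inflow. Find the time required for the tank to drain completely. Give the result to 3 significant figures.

With no inflow, A dh/dt = −0.00258 √h.
This is separable: 2 d(√h)/dt = −0.00258/A, so √h = √h₀ − (0.00258/(2A)) t.
Set h = 0: 2√h₀ = (0.00258/A) t_empty ⇒ t_empty = 2A√h₀/0.00258.
t_empty = 2·1.39·√5.37/0.00258 = 2.7800·2.3173/0.00258 = 2497.0 s.

2500 s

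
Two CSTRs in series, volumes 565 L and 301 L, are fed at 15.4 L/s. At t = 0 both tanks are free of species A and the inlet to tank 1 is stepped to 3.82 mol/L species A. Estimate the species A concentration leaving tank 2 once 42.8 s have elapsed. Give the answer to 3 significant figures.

1.76 mol/L

Each tank obeys Vᵢ dCᵢ/dt = Q(Cᵢ₋₁ − Cᵢ), so τᵢ = Vᵢ/Q.
τ₁ = 565/15.4 = 36.688 s; τ₂ = 301/15.4 = 19.545 s.
Tank 1: C₁ = C_in(1 − e^(−t/τ₁)). Tank 2 (τ₁ ≠ τ₂): C₂ = C_in[1 − (τ₁ e^(−t/τ₁) − τ₂ e^(−t/τ₂))/(τ₁ − τ₂)].
At t = 42.8: e^(−t/τ₁) = 0.31143, e^(−t/τ₂) = 0.11194.
C₂ = 3.82·[1 − (36.688·0.31143 − 19.545·0.11194)/(17.143)] = 3.82·0.46113 = 1.7615 mol/L.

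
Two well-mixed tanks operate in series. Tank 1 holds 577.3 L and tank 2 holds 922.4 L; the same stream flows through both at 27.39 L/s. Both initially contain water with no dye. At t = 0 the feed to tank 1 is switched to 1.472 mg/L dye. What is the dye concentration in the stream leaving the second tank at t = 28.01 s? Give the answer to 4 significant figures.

Species balance on tank i: dCᵢ/dt = (Cᵢ₋₁ − Cᵢ)/τᵢ with τᵢ = Vᵢ/Q.
τ₁ = 577.3/27.39 = 21.0770 s; τ₂ = 922.4/27.39 = 33.6765 s.
Tank 1: C₁ = C_in(1 − e^(−t/τ₁)). Tank 2 (τ₁ ≠ τ₂): C₂ = C_in[1 − (τ₁ e^(−t/τ₁) − τ₂ e^(−t/τ₂))/(τ₁ − τ₂)].
At t = 28.01: e^(−t/τ₁) = 0.264759, e^(−t/τ₂) = 0.435293.
C₂ = 1.472·[1 − (21.0770·0.264759 − 33.6765·0.435293)/(-12.5995)] = 1.472·0.279431 = 0.411322 mg/L.

0.4113 mg/L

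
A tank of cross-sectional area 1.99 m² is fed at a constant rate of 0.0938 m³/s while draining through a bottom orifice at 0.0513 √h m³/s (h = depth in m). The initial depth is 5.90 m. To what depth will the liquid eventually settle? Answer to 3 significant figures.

Mass balance (ρ constant): A dh/dt = Q_in − 0.0513 √h. At steady state dh/dt = 0:
Q_in = 0.0513 √h_ss ⇒ √h_ss = 0.0938/0.0513 = 1.8285.
h_ss = 1.8285² = 3.3433 m. (Since h₀ = 5.90 m > h_ss, the level will fall toward this value.)

3.34 m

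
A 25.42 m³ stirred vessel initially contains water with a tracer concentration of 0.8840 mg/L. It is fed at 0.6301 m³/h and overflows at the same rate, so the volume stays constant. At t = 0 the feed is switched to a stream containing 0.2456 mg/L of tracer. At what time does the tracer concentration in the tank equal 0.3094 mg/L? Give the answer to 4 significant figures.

Unsteady species balance (constant V, well mixed): V dC/dt = Q(C_in − C), so τ = V/Q = 40.3428 h.
C(t) = C_in + (C₀ − C_in) e^(−t/τ). Set C = 0.3094 and solve for t:
e^(−t/τ) = (C − C_in)/(C₀ − C_in) = (0.3094 − 0.2456)/(0.8840 − 0.2456) = 0.0999373
t = −τ ln(…) = 40.3428 × 2.30321 = 92.9180 h.

92.92 h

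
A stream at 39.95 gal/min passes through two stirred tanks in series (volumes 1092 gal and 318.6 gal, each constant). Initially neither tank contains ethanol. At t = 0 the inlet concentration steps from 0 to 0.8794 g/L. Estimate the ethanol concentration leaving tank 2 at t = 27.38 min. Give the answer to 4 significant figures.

Each tank obeys Vᵢ dCᵢ/dt = Q(Cᵢ₋₁ − Cᵢ), so τᵢ = Vᵢ/Q.
τ₁ = 1092/39.95 = 27.3342 min; τ₂ = 318.6/39.95 = 7.97497 min.
Solving the cascade with C₁(0)=C₂(0)=0 gives C₂(t) = C_in[1 − (τ₁ e^(−t/τ₁) − τ₂ e^(−t/τ₂))/(τ₁ − τ₂)].
At t = 27.38: e^(−t/τ₁) = 0.367263, e^(−t/τ₂) = 0.0322821.
C₂ = 0.8794·[1 − (27.3342·0.367263 − 7.97497·0.0322821)/(19.3592)] = 0.8794·0.494742 = 0.435076 g/L.

0.4351 g/L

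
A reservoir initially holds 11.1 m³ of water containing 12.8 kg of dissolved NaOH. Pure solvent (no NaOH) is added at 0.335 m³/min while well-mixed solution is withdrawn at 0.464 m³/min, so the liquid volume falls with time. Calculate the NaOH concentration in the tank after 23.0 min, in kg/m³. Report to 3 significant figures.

Let m(t) be the amount of NaOH. Volume: V(t) = V₀ + (Q_in − Q_out) t = 11.1 − 0.12900 t; V(23.0) = 8.1330 m³.
No NaOH enters, so dm/dt = −Q_out · (m/V).
Separate: dm/m = −Q_out dt/V(t) ⇒ ln(m/m₀) = −(Q_out/(Q_in−Q_out)) ln(V/V₀).
m = m₀ (V₀/V)^(Q_out/(Q_in−Q_out)) = 12.8 × (11.1/8.1330)^(-3.5969) = 4.1819 kg.
C = m/V = 4.1819/8.1330 = 0.51418 kg/m³.

0.514 kg/m³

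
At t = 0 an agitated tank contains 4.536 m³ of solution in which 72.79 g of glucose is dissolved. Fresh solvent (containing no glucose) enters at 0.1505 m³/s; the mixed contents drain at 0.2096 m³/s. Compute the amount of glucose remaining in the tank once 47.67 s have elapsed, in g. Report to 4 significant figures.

Let m(t) be the amount of glucose. Volume: V(t) = V₀ + (Q_in − Q_out) t = 4.536 − 0.0591000 t; V(47.67) = 1.71870 m³.
Species balance (pure solvent in): dm/dt = −Q_out · m/V(t).
dm/m = −Q_out dt/(V₀ − 0.0591000 t); integrating gives ln(m/m₀) = −(Q_out/(Q_in−Q_out)) ln(V/V₀).
m = m₀ (V₀/V)^(Q_out/(Q_in−Q_out)) = 72.79 × (4.536/1.71870)^(-3.54653) = 2.32974 g.

2.330 g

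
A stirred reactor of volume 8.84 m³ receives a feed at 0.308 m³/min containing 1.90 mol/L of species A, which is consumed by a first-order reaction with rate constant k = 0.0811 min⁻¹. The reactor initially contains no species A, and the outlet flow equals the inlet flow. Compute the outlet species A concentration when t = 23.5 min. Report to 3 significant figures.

0.534 mol/L

Species balance: V dC/dt = Q C_in − Q C − k V C.
dC/dt = (Q/V) C_in − (Q/V + k) C; effective rate a = Q/V + k = 0.034842 + 0.0811 = 0.11594 min⁻¹.
C_ss = Q C_in/(Q + kV) = 0.57097 mol/L; C(t) = C_ss + (C₀ − C_ss) e^(−a t).
C(23.5) = 0.57097 + (-0.57097)·e^(−0.11594·23.5) = 0.57097 + (-0.57097)·0.065571 = 0.53353 mol/L.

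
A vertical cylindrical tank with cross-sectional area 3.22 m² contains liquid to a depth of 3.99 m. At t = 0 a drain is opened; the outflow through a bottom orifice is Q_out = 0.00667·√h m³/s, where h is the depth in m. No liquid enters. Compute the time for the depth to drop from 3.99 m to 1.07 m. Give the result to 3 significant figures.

930 s

With no inflow, A dh/dt = −0.00667 √h.
Separate and integrate: 2(√h − √h₀) = −(0.00667/A) t.
t = 2A(√h₀ − √h)/0.00667 = 2·3.22·(√3.99 − √1.07)/0.00667
  = 6.4400 × (1.9975 − 1.0344) / 0.00667 = 929.88 s.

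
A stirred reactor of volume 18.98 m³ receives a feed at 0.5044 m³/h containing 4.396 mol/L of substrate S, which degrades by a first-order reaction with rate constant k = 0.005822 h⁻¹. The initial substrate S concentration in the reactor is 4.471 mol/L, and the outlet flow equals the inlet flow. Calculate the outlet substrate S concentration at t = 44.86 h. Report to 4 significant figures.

3.808 mol/L

Accumulation = in − out − consumed: V dC/dt = Q C_in − Q C − k V C.
This is linear with rate a = Q/V + k = 0.0323973 h⁻¹.
C_ss = Q C_in/(Q + kV) = 3.60601 mol/L; C(t) = C_ss + (C₀ − C_ss) e^(−a t).
C(44.86) = 3.60601 + (0.864988)·e^(−0.0323973·44.86) = 3.60601 + (0.864988)·0.233787 = 3.80823 mol/L.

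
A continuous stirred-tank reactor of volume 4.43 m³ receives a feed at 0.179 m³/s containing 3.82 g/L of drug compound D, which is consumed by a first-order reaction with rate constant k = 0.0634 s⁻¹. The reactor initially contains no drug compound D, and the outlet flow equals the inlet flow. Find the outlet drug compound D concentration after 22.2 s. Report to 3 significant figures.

1.34 g/L

V dC/dt = Q(C_in − C) − k V C.
dC/dt = (Q/V) C_in − (Q/V + k) C; effective rate a = Q/V + k = 0.040406 + 0.0634 = 0.10381 s⁻¹.
C_ss = Q C_in/(Q + kV) = 1.4869 g/L; C(t) = C_ss + (C₀ − C_ss) e^(−a t).
C(22.2) = 1.4869 + (-1.4869)·e^(−0.10381·22.2) = 1.4869 + (-1.4869)·0.099809 = 1.3385 g/L.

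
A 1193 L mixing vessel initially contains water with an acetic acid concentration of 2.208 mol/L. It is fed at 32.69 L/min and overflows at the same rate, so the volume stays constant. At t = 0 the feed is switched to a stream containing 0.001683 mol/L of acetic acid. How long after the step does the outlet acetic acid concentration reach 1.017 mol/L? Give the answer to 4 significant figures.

Species balance: V dC/dt = Q(C_in − C) ⇒ τ = V/Q = 36.4943 min.
C(t) = C_in + (C₀ − C_in) e^(−t/τ). Set C = 1.017 and solve for t:
e^(−t/τ) = (C − C_in)/(C₀ − C_in) = (1.017 − 0.001683)/(2.208 − 0.001683) = 0.460186
t = −τ ln(…) = 36.4943 × 0.776124 = 28.3241 min.

28.32 min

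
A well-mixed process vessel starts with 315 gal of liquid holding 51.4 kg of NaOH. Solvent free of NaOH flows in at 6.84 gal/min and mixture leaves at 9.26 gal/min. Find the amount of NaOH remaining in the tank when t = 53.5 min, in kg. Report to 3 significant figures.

6.78 kg

Let m(t) be the amount of NaOH. Volume: V(t) = V₀ + (Q_in − Q_out) t = 315 − 2.4200 t; V(53.5) = 185.53 gal.
No NaOH enters, so dm/dt = −Q_out · (m/V).
Separate: dm/m = −Q_out dt/V(t) ⇒ ln(m/m₀) = −(Q_out/(Q_in−Q_out)) ln(V/V₀).
m = m₀ (V₀/V)^(Q_out/(Q_in−Q_out)) = 51.4 × (315/185.53)^(-3.8264) = 6.7807 kg.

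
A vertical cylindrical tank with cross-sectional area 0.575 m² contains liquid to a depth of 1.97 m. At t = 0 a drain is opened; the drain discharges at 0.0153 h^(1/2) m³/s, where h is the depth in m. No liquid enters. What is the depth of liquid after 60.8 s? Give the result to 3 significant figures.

A dh/dt = −Q_out = −0.0153 √h.
Separate and integrate: 2(√h − √h₀) = −(0.0153/A) t.
√h = √1.97 − 0.0153·60.8/(2·0.575) = 1.4036 − 0.80890 = 0.59466.
h = 0.59466² = 0.35362 m.

0.354 m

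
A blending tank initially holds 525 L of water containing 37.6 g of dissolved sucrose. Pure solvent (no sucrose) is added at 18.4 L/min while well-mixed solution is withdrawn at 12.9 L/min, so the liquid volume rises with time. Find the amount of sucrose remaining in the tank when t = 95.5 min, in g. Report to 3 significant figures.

7.39 g

Total volume: dV/dt = Q_in − Q_out = 5.5000 L/min, so V(t) = 525 + 5.5000 t and V(95.5) = 1050.2 L.
Species balance (pure solvent in): dm/dt = −Q_out · m/V(t).
Separate: dm/m = −Q_out dt/V(t) ⇒ ln(m/m₀) = −(Q_out/(Q_in−Q_out)) ln(V/V₀).
m = m₀ (V₀/V)^(Q_out/(Q_in−Q_out)) = 37.6 × (525/1050.2)^(2.3455) = 7.3942 g.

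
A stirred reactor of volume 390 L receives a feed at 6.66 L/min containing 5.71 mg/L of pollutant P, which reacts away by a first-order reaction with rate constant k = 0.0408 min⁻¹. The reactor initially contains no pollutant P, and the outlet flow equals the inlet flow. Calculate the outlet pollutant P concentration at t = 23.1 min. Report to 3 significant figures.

Species balance: V dC/dt = Q C_in − Q C − k V C.
This is linear with rate a = Q/V + k = 0.057877 min⁻¹.
C_ss = Q C_in/(Q + kV) = 1.6848 mg/L; C(t) = C_ss + (C₀ − C_ss) e^(−a t).
C(23.1) = 1.6848 + (-1.6848)·e^(−0.057877·23.1) = 1.6848 + (-1.6848)·0.26264 = 1.2423 mg/L.

1.24 mg/L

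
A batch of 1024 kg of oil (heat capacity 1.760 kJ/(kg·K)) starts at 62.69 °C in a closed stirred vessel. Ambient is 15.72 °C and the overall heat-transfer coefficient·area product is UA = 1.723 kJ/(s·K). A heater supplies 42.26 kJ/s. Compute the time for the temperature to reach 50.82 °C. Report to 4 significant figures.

Lumped-capacitance energy balance: M c_p dT/dt = UA(T_amb − T) + Q̇.
τ = M c_p/UA = 1045.99 s; T_ss = T_amb + Q̇/UA = 15.72 + 42.26/1.723 = 40.2470 °C.
T(t) = T_ss + (T₀ − T_ss)e^(−t/τ); set T = 50.82:
t = −τ ln[(T − T_ss)/(T₀ − T_ss)] = −1045.99 · ln(0.471105) = 787.290 s.

787.3 s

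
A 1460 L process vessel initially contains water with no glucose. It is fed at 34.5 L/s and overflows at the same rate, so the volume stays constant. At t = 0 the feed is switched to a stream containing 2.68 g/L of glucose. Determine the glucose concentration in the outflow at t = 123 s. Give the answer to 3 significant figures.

Transient balance on the dissolved component: V dC/dt = Q(C_in − C).
Rewrite as dC/dt + C/τ = C_in/τ, τ = V/Q = 42.319 s.
Solution: C(t) = C_in + (C₀ − C_in) e^(−t/τ).
C(123) = 2.68 + (0 − 2.68)·e^(−123/42.319) = 2.68 + (-2.6800)·0.054666 = 2.5335 g/L.

2.53 g/L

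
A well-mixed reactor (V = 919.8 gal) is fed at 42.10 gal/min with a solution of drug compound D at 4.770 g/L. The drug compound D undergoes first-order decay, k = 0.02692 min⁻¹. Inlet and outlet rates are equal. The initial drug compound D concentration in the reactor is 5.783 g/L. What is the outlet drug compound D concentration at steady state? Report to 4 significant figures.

3.003 g/L

Species balance: V dC/dt = Q C_in − Q C − k V C.
At steady state: 0 = Q C_in − (Q + kV) C_ss, so C_ss = Q C_in/(Q + kV).
C_ss = 42.10·4.770/(42.10 + 0.02692·919.8) = 200.817/66.8610 = 3.00350 g/L.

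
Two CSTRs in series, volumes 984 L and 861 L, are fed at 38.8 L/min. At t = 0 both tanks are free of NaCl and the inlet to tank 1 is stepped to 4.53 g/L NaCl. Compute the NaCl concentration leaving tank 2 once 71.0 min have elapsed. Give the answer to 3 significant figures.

Each tank obeys Vᵢ dCᵢ/dt = Q(Cᵢ₋₁ − Cᵢ), so τᵢ = Vᵢ/Q.
τ₁ = 984/38.8 = 25.361 min; τ₂ = 861/38.8 = 22.191 min.
Tank 1: C₁ = C_in(1 − e^(−t/τ₁)). Tank 2 (τ₁ ≠ τ₂): C₂ = C_in[1 − (τ₁ e^(−t/τ₁) − τ₂ e^(−t/τ₂))/(τ₁ − τ₂)].
At t = 71.0: e^(−t/τ₁) = 0.060835, e^(−t/τ₂) = 0.040781.
C₂ = 4.53·[1 − (25.361·0.060835 − 22.191·0.040781)/(3.1701)] = 4.53·0.79879 = 3.6185 g/L.

3.62 g/L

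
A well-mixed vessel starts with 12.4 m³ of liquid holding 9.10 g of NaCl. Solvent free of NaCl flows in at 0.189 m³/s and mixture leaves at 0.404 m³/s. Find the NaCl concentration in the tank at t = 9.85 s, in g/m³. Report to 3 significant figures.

0.622 g/m³

Total volume: dV/dt = Q_in − Q_out = -0.21500 m³/s, so V(t) = 12.4 − 0.21500 t and V(9.85) = 10.282 m³.
Solute balance: dm/dt = 0 − Q_out C = −Q_out m/V(t).
dm/m = −Q_out dt/(V₀ − 0.21500 t); integrating gives ln(m/m₀) = −(Q_out/(Q_in−Q_out)) ln(V/V₀).
m = m₀ (V₀/V)^(Q_out/(Q_in−Q_out)) = 9.10 × (12.4/10.282)^(-1.8791) = 6.4004 g.
C = m/V = 6.4004/10.282 = 0.62247 g/m³.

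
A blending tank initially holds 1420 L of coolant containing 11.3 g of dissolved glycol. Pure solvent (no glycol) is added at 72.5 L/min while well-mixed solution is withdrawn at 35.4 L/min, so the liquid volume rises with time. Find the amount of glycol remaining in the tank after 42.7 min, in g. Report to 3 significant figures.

5.53 g

Let m(t) be the amount of glycol. Volume: V(t) = V₀ + (Q_in − Q_out) t = 1420 + 37.100 t; V(42.7) = 3004.2 L.
Species balance (pure solvent in): dm/dt = −Q_out · m/V(t).
Separate: dm/m = −Q_out dt/V(t) ⇒ ln(m/m₀) = −(Q_out/(Q_in−Q_out)) ln(V/V₀).
m = m₀ (V₀/V)^(Q_out/(Q_in−Q_out)) = 11.3 × (1420/3004.2)^(0.95418) = 5.5278 g.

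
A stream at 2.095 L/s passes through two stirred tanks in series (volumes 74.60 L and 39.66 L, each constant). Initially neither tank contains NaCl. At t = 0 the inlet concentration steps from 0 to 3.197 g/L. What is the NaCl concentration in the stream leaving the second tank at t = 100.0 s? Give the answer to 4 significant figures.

2.804 g/L

Species balance on tank i: dCᵢ/dt = (Cᵢ₋₁ − Cᵢ)/τᵢ with τᵢ = Vᵢ/Q.
τ₁ = 74.60/2.095 = 35.6086 s; τ₂ = 39.66/2.095 = 18.9308 s.
Solving the cascade with C₁(0)=C₂(0)=0 gives C₂(t) = C_in[1 − (τ₁ e^(−t/τ₁) − τ₂ e^(−t/τ₂))/(τ₁ − τ₂)].
At t = 100.0: e^(−t/τ₁) = 0.0603068, e^(−t/τ₂) = 0.00508022.
C₂ = 3.197·[1 − (35.6086·0.0603068 − 18.9308·0.00508022)/(16.6778)] = 3.197·0.877006 = 2.80379 g/L.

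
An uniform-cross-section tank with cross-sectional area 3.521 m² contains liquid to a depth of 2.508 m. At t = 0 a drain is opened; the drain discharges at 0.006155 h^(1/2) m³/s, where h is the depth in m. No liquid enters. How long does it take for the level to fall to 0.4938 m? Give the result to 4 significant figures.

1008 s

Accumulation of liquid (constant cross-section A): A dh/dt = −0.006155 √h.
This is separable: 2 d(√h)/dt = −0.006155/A, so √h = √h₀ − (0.006155/(2A)) t.
t = 2A(√h₀ − √h)/0.006155 = 2·3.521·(√2.508 − √0.4938)/0.006155
  = 7.04200 × (1.58367 − 0.702709) / 0.006155 = 1007.91 s.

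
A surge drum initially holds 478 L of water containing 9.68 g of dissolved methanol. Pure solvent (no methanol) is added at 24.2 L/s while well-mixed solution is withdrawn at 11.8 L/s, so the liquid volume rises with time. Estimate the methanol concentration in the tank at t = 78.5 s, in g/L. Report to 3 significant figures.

Let m(t) be the amount of methanol. Volume: V(t) = V₀ + (Q_in − Q_out) t = 478 + 12.400 t; V(78.5) = 1451.4 L.
No methanol enters, so dm/dt = −Q_out · (m/V).
dm/m = −Q_out dt/(V₀ + 12.400 t); integrating gives ln(m/m₀) = −(Q_out/(Q_in−Q_out)) ln(V/V₀).
m = m₀ (V₀/V)^(Q_out/(Q_in−Q_out)) = 9.68 × (478/1451.4)^(0.95161) = 3.3640 g.
C = m/V = 3.3640/1451.4 = 0.0023178 g/L.

0.00232 g/L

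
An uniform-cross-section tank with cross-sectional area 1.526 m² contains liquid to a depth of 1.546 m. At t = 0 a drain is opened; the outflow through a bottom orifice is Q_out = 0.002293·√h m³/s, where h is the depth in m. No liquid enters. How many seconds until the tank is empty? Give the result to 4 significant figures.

1655 s

Volume balance on the tank: A dh/dt = −0.002293 √h.
Separate and integrate: 2(√h − √h₀) = −(0.002293/A) t.
Set h = 0: 2√h₀ = (0.002293/A) t_empty ⇒ t_empty = 2A√h₀/0.002293.
t_empty = 2·1.526·√1.546/0.002293 = 3.05200·1.24338/0.002293 = 1654.95 s.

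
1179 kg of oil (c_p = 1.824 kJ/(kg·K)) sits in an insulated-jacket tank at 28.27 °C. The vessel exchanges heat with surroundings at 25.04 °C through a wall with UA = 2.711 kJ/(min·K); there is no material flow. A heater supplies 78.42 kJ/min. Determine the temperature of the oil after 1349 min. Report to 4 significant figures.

Lumped-capacitance energy balance: M c_p dT/dt = UA(T_amb − T) + Q̇.
dT/dt = (T_ss − T)/τ with T_ss = T_amb + Q̇/UA = 25.04 + 78.42/2.711 = 53.9666 °C, τ = M c_p/UA = 1179·1.824/2.711 = 793.248 min.
Solution: T(t) = T_ss + (T₀ − T_ss) e^(−t/τ).
T(1349) = 53.9666 + (-25.6966)·0.182573 = 49.2751 °C.

49.28 °C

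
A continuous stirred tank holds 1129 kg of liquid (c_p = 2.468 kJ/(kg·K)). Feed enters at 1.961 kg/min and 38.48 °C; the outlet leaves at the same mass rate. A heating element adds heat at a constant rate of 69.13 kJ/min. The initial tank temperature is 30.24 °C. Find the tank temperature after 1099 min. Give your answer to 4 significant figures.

49.42 °C

M c_p dT/dt = ṁ c_p (T_in − T) + Q̇.
τ = M/ṁ = 575.727 min; T_ss = T_in + Q̇/(ṁ c_p) = 38.48 + 69.13/(1.961·2.468) = 52.7638 °C.
Solution: T(t) = T_ss + (T₀ − T_ss) e^(−t/τ).
T(1099) = 52.7638 + (-22.5238)·e^(−1099/575.727) = 52.7638 + (-22.5238)·0.148245 = 49.4248 °C.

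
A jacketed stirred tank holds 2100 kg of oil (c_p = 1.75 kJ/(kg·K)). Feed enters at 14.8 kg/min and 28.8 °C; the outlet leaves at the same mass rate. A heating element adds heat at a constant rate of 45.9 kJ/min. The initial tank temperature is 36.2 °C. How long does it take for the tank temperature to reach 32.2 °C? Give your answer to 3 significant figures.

176 min

Energy balance: M c_p dT/dt = ṁ c_p (T_in − T) + 45.9.
τ = M/ṁ = 141.89 min; T_ss = T_in + Q̇/(ṁ c_p) = 30.572 °C.
T(t) = T_ss + (T₀ − T_ss) e^(−t/τ). Set T = 32.2:
e^(−t/τ) = (32.2 − 30.572)/(36.2 − 30.572) = 0.28924
t = −141.89 · ln(0.28924) = 176.02 min.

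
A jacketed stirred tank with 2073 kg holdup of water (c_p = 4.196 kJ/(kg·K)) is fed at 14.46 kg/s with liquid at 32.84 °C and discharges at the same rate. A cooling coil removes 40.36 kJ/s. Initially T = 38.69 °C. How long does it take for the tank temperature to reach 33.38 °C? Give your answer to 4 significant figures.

241.9 s

First-law balance (no shaft work): M c_p dT/dt = ṁ c_p (T_in − T) − 40.36.
τ = M/ṁ = 143.361 s; T_ss = T_in − Q̇/(ṁ c_p) = 32.1748 °C.
T(t) = T_ss + (T₀ − T_ss) e^(−t/τ). Set T = 33.38:
e^(−t/τ) = (33.38 − 32.1748)/(38.69 − 32.1748) = 0.184982
t = −143.361 · ln(0.184982) = 241.921 s.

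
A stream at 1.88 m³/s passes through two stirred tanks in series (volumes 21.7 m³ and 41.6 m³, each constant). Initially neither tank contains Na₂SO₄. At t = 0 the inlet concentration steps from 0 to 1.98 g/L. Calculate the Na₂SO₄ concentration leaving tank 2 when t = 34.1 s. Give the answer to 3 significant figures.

Time constants: τᵢ = Vᵢ/Q for each well-mixed tank.
τ₁ = 21.7/1.88 = 11.543 s; τ₂ = 41.6/1.88 = 22.128 s.
Solving the cascade with C₁(0)=C₂(0)=0 gives C₂(t) = C_in[1 − (τ₁ e^(−t/τ₁) − τ₂ e^(−t/τ₂))/(τ₁ − τ₂)].
At t = 34.1: e^(−t/τ₁) = 0.052116, e^(−t/τ₂) = 0.21415.
C₂ = 1.98·[1 − (11.543·0.052116 − 22.128·0.21415)/(-10.585)] = 1.98·0.60915 = 1.2061 g/L.

1.21 g/L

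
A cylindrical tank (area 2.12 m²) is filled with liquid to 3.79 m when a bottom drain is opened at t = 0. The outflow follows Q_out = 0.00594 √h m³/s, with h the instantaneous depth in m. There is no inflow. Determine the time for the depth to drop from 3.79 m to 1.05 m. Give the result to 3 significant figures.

658 s

Mass balance (ρ constant): A dh/dt = −0.00594 √h.
∫ h^(−1/2) dh = −(0.00594/A) ∫ dt, giving 2√h = 2√h₀ − (0.00594/A) t.
t = 2A(√h₀ − √h)/0.00594 = 2·2.12·(√3.79 − √1.05)/0.00594
  = 4.2400 × (1.9468 − 1.0247) / 0.00594 = 658.20 s.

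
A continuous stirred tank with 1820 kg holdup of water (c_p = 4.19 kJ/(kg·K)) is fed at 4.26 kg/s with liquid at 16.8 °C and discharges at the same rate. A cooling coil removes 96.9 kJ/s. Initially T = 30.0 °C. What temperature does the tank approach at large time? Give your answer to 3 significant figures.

11.4 °C

Heat balance on the well-mixed liquid: M c_p dT/dt = ṁ c_p (T_in − T) − 96.9.
At steady state dT/dt = 0 ⇒ T_ss = T_in − Q̇/(ṁ c_p) = 16.8 − 96.9/(4.26·4.19) = 11.371 °C.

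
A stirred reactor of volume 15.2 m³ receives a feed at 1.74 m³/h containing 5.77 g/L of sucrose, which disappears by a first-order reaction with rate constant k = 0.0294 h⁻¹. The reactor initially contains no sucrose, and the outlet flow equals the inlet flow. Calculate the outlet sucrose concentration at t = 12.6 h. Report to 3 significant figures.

3.84 g/L

V dC/dt = Q(C_in − C) − k V C.
This is linear with rate a = Q/V + k = 0.14387 h⁻¹.
C_ss = Q C_in/(Q + kV) = 4.5909 g/L; C(t) = C_ss + (C₀ − C_ss) e^(−a t).
C(12.6) = 4.5909 + (-4.5909)·e^(−0.14387·12.6) = 4.5909 + (-4.5909)·0.16320 = 3.8417 g/L.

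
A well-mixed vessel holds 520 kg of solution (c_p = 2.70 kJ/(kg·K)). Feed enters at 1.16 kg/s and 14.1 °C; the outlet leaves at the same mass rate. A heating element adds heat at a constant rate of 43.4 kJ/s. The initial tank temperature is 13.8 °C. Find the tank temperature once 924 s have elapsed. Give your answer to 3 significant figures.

26.2 °C

Heat balance on the well-mixed liquid: M c_p dT/dt = ṁ c_p (T_in − T) + 43.4.
τ = M/ṁ = 448.28 s; T_ss = T_in + Q̇/(ṁ c_p) = 14.1 + 43.4/(1.16·2.70) = 27.957 °C.
Solution: T(t) = T_ss + (T₀ − T_ss) e^(−t/τ).
T(924) = 27.957 + (-14.157)·e^(−924/448.28) = 27.957 + (-14.157)·0.12730 = 26.155 °C.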